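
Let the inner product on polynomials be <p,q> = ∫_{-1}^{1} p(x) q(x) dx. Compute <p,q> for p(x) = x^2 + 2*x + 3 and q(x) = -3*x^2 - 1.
<p,q> = -208/15

Expand the product: p(x)·q(x) = -3*x^4 - 6*x^3 - 10*x^2 - 2*x - 3.
∫_{-1}^{1} of each monomial x^k gives [2/(k+1) if k even, 0 if k odd]. Integrating term-by-term (or equivalently evaluating the antiderivative F(x) = -3*x^5/5 - 3*x^4/2 - 10*x^3/3 - x^2 - 3*x at the endpoints):
  F(1) − F(−1) = -283/30 − (133/30) = -208/15.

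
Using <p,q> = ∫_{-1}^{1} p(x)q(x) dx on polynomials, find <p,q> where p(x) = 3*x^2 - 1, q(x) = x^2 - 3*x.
<p,q> = 8/15

Expand the product: p(x)·q(x) = 3*x^4 - 9*x^3 - x^2 + 3*x.
∫_{-1}^{1} of each monomial x^k gives [2/(k+1) if k even, 0 if k odd]. Integrating term-by-term (or equivalently evaluating the antiderivative F(x) = 3*x^5/5 - 9*x^4/4 - x^3/3 + 3*x^2/2 at the endpoints):
  F(1) − F(−1) = -29/60 − (-61/60) = 8/15.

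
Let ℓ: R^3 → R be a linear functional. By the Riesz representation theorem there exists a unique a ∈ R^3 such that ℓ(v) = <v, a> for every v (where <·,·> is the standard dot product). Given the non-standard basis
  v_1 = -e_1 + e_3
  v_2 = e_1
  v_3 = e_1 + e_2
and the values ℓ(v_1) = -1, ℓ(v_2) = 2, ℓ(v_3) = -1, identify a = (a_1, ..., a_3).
a = (2, -3, 1)

Write a = (a_1, ..., a_3) in the standard basis. For each basis vector v_i, ℓ(v_i) = <v_i, a> is a linear equation in the a_j's. Collect the n equations into a matrix system V a = ℓ, where row i of V is v_i (expressed in the standard basis). Since V is invertible (lower-triangular with 1s on the diagonal, up to permutation), solve by back-substitution:
  V =
[[-1, 0, 1],
 [1, 0, 0],
 [1, 1, 0]]
  V a = (-1, 2, -1)
Solving gives a = (2, -3, 1).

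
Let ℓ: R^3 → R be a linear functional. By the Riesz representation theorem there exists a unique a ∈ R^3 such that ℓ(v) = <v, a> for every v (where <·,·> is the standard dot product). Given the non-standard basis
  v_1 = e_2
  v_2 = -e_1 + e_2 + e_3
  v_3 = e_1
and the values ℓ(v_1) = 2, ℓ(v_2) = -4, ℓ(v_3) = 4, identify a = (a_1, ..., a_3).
a = (4, 2, -2)

Write a = (a_1, ..., a_3) in the standard basis. For each basis vector v_i, ℓ(v_i) = <v_i, a> is a linear equation in the a_j's. Collect the n equations into a matrix system V a = ℓ, where row i of V is v_i (expressed in the standard basis). Since V is invertible (lower-triangular with 1s on the diagonal, up to permutation), solve by back-substitution:
  V =
[[0, 1, 0],
 [-1, 1, 1],
 [1, 0, 0]]
  V a = (2, -4, 4)
Solving gives a = (4, 2, -2).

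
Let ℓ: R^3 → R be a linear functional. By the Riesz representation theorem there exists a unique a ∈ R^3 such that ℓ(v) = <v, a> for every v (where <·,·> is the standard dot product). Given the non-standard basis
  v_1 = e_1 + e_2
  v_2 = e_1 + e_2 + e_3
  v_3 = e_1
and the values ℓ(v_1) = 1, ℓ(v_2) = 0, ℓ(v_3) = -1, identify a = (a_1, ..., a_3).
a = (-1, 2, -1)

Write a = (a_1, ..., a_3) in the standard basis. For each basis vector v_i, ℓ(v_i) = <v_i, a> is a linear equation in the a_j's. Collect the n equations into a matrix system V a = ℓ, where row i of V is v_i (expressed in the standard basis). Since V is invertible (lower-triangular with 1s on the diagonal, up to permutation), solve by back-substitution:
  V =
[[1, 1, 0],
 [1, 1, 1],
 [1, 0, 0]]
  V a = (1, 0, -1)
Solving gives a = (-1, 2, -1).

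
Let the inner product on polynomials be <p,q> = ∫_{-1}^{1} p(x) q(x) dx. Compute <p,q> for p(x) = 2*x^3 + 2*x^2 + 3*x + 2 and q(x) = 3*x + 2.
<p,q> = 286/15

Expand the product: p(x)·q(x) = 6*x^4 + 10*x^3 + 13*x^2 + 12*x + 4.
∫_{-1}^{1} of each monomial x^k gives [2/(k+1) if k even, 0 if k odd]. Integrating term-by-term (or equivalently evaluating the antiderivative F(x) = 6*x^5/5 + 5*x^4/2 + 13*x^3/3 + 6*x^2 + 4*x at the endpoints):
  F(1) − F(−1) = 541/30 − (-31/30) = 286/15.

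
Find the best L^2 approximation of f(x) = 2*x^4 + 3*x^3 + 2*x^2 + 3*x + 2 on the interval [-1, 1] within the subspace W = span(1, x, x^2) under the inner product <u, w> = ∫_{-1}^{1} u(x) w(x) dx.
g(x) = 26*x^2/7 + 24*x/5 + 64/35

The best approximation g ∈ W is the orthogonal projection of f onto W. Writing g = a_0 + a_1 x + a_2 x^2, the coefficients solve the normal equations G · a = b where
  G_{ij} = <φ_i, φ_j> and b_i = <f, φ_i>, with φ_0 = 1, φ_1 = x, φ_2 = x^2.
G =
  [2, 0, 2/3]
  [0, 2/3, 0]
  [2/3, 0, 2/5],
b = (92/15, 16/5, 284/105).
Solving gives a_0 = 64/35, a_1 = 24/5, a_2 = 26/7, so
  g(x) = 26*x^2/7 + 24*x/5 + 64/35.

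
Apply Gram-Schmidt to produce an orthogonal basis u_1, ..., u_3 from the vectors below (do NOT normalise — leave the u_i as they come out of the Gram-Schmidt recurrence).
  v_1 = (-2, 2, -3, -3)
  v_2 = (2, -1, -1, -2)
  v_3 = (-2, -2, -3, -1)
Orthogonal basis:
  u_1 = (-2, 2, -3, -3)
  u_2 = (29/13, -16/13, -17/26, -43/26)
  u_3 = (-364/251, -682/251, -378/251, 166/251)

Apply the Gram-Schmidt recurrence
  u_1 = v_1
  u_i = v_i − Σ_{j<i} ((v_i · u_j) / (u_j · u_j)) · u_j.

Step by step this gives:
  u_1 = (-2, 2, -3, -3)
  u_2 = (29/13, -16/13, -17/26, -43/26)
  u_3 = (-364/251, -682/251, -378/251, 166/251)

Orthogonality check:
  u_2 · u_1 = 0 (should be 0)
  u_3 · u_1 = 0 (should be 0)
  u_3 · u_2 = 0 (should be 0)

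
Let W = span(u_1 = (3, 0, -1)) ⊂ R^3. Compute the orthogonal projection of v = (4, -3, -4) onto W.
proj_W(v) = (24/5, 0, -8/5)

Set up U = [u_1 | ... | u_1] ∈ R^(3×1). The projector onto W = col(U) is P = U (U^T U)^(-1) U^T.
Compute U^T U =
  [10],
and U^T v = (16).
Solve U^T U · c = U^T v for the coefficients: c = (8/5). The projection is proj_W(v) = U c.
Check: (v - proj_W(v)) · u_1 = 0  (should be 0).
Result: proj_W(v) = (24/5, 0, -8/5).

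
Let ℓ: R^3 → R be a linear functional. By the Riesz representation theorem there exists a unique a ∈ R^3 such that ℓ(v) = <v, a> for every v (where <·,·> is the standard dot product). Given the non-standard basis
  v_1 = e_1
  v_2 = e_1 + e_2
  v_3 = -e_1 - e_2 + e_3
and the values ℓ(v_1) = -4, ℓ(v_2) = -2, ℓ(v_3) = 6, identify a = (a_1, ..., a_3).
a = (-4, 2, 4)

Write a = (a_1, ..., a_3) in the standard basis. For each basis vector v_i, ℓ(v_i) = <v_i, a> is a linear equation in the a_j's. Collect the n equations into a matrix system V a = ℓ, where row i of V is v_i (expressed in the standard basis). Since V is invertible (lower-triangular with 1s on the diagonal, up to permutation), solve by back-substitution:
  V =
[[1, 0, 0],
 [1, 1, 0],
 [-1, -1, 1]]
  V a = (-4, -2, 6)
Solving gives a = (-4, 2, 4).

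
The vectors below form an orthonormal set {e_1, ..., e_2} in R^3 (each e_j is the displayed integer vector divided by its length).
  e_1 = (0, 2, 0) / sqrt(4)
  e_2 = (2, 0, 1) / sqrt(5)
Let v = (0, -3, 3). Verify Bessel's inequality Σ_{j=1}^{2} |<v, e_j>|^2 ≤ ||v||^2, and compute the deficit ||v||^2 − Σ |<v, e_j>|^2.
Σ |<v, e_j>|^2 = 54/5; ||v||^2 = 18; deficit = 36/5

Write each e_j = u_j / sqrt(<u_j, u_j>) where u_j is the displayed integer vector. Then <v, e_j> = <v, u_j> / sqrt(<u_j, u_j>), so |<v, e_j>|^2 = <v, u_j>^2 / <u_j, u_j>.
Coefficients: <v, e_1> = -6/sqrt(4), <v, e_2> = 3/sqrt(5).
Square and sum: Σ |<v, e_j>|^2 = 54/5.
Compute ||v||^2 = v·v = 18.
Deficit = 18 − 54/5 = 36/5 ≥ 0, confirming Bessel's inequality. (The deficit equals ||v − Σ <v,e_j> e_j||^2, the squared distance from v to span{e_j}.)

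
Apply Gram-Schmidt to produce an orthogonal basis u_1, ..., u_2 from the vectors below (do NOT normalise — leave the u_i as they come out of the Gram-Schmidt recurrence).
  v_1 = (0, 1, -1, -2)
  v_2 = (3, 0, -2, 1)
Orthogonal basis:
  u_1 = (0, 1, -1, -2)
  u_2 = (3, 0, -2, 1)

Apply the Gram-Schmidt recurrence
  u_1 = v_1
  u_i = v_i − Σ_{j<i} ((v_i · u_j) / (u_j · u_j)) · u_j.

Step by step this gives:
  u_1 = (0, 1, -1, -2)
  u_2 = (3, 0, -2, 1)

Orthogonality check:
  u_2 · u_1 = 0 (should be 0)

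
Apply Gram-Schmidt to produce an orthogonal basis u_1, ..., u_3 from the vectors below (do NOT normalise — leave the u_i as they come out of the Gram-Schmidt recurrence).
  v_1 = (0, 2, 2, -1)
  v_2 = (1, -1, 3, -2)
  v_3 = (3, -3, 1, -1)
Orthogonal basis:
  u_1 = (0, 2, 2, -1)
  u_2 = (1, -7/3, 5/3, -4/3)
  u_3 = (20/11, 14/33, -10/33, 8/33)

Apply the Gram-Schmidt recurrence
  u_1 = v_1
  u_i = v_i − Σ_{j<i} ((v_i · u_j) / (u_j · u_j)) · u_j.

Step by step this gives:
  u_1 = (0, 2, 2, -1)
  u_2 = (1, -7/3, 5/3, -4/3)
  u_3 = (20/11, 14/33, -10/33, 8/33)

Orthogonality check:
  u_2 · u_1 = 0 (should be 0)
  u_3 · u_1 = 0 (should be 0)
  u_3 · u_2 = 0 (should be 0)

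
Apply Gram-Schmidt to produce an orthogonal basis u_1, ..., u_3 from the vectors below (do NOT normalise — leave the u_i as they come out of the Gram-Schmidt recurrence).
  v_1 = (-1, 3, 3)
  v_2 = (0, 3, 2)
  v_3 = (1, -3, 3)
Orthogonal basis:
  u_1 = (-1, 3, 3)
  u_2 = (15/19, 12/19, -7/19)
  u_3 = (27/11, -18/11, 27/11)

Apply the Gram-Schmidt recurrence
  u_1 = v_1
  u_i = v_i − Σ_{j<i} ((v_i · u_j) / (u_j · u_j)) · u_j.

Step by step this gives:
  u_1 = (-1, 3, 3)
  u_2 = (15/19, 12/19, -7/19)
  u_3 = (27/11, -18/11, 27/11)

Orthogonality check:
  u_2 · u_1 = 0 (should be 0)
  u_3 · u_1 = 0 (should be 0)
  u_3 · u_2 = 0 (should be 0)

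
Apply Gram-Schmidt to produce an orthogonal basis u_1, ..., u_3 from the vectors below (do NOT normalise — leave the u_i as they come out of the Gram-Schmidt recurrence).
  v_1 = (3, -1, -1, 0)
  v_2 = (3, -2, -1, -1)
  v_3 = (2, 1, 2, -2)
Orthogonal basis:
  u_1 = (3, -1, -1, 0)
  u_2 = (-3/11, -10/11, 1/11, -1)
  u_3 = (9/7, 34/21, 47/21, -34/21)

Apply the Gram-Schmidt recurrence
  u_1 = v_1
  u_i = v_i − Σ_{j<i} ((v_i · u_j) / (u_j · u_j)) · u_j.

Step by step this gives:
  u_1 = (3, -1, -1, 0)
  u_2 = (-3/11, -10/11, 1/11, -1)
  u_3 = (9/7, 34/21, 47/21, -34/21)

Orthogonality check:
  u_2 · u_1 = 0 (should be 0)
  u_3 · u_1 = 0 (should be 0)
  u_3 · u_2 = 0 (should be 0)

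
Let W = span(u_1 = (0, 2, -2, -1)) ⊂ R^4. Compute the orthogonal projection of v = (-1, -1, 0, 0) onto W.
proj_W(v) = (0, -4/9, 4/9, 2/9)

Set up U = [u_1 | ... | u_1] ∈ R^(4×1). The projector onto W = col(U) is P = U (U^T U)^(-1) U^T.
Compute U^T U =
  [9],
and U^T v = (-2).
Solve U^T U · c = U^T v for the coefficients: c = (-2/9). The projection is proj_W(v) = U c.
Check: (v - proj_W(v)) · u_1 = 0  (should be 0).
Result: proj_W(v) = (0, -4/9, 4/9, 2/9).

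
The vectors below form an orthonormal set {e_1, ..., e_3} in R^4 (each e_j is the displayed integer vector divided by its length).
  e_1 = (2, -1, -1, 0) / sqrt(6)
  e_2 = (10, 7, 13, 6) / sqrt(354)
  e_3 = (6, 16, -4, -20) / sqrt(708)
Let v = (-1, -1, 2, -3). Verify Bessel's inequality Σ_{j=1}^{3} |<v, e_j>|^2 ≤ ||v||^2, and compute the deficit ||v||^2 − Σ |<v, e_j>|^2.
Σ |<v, e_j>|^2 = 3; ||v||^2 = 15; deficit = 12

Write each e_j = u_j / sqrt(<u_j, u_j>) where u_j is the displayed integer vector. Then <v, e_j> = <v, u_j> / sqrt(<u_j, u_j>), so |<v, e_j>|^2 = <v, u_j>^2 / <u_j, u_j>.
Coefficients: <v, e_1> = -3/sqrt(6), <v, e_2> = -9/sqrt(354), <v, e_3> = 30/sqrt(708).
Square and sum: Σ |<v, e_j>|^2 = 3.
Compute ||v||^2 = v·v = 15.
Deficit = 15 − 3 = 12 ≥ 0, confirming Bessel's inequality. (The deficit equals ||v − Σ <v,e_j> e_j||^2, the squared distance from v to span{e_j}.)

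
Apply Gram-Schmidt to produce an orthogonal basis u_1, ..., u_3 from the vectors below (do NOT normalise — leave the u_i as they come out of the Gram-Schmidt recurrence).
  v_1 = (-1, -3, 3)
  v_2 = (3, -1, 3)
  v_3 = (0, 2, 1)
Orthogonal basis:
  u_1 = (-1, -3, 3)
  u_2 = (66/19, 8/19, 30/19)
  u_3 = (-51/70, 51/35, 17/14)

Apply the Gram-Schmidt recurrence
  u_1 = v_1
  u_i = v_i − Σ_{j<i} ((v_i · u_j) / (u_j · u_j)) · u_j.

Step by step this gives:
  u_1 = (-1, -3, 3)
  u_2 = (66/19, 8/19, 30/19)
  u_3 = (-51/70, 51/35, 17/14)

Orthogonality check:
  u_2 · u_1 = 0 (should be 0)
  u_3 · u_1 = 0 (should be 0)
  u_3 · u_2 = 0 (should be 0)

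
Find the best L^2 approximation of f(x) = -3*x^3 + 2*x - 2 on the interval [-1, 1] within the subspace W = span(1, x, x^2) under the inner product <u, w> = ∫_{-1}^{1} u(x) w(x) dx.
g(x) = x/5 - 2

The best approximation g ∈ W is the orthogonal projection of f onto W. Writing g = a_0 + a_1 x + a_2 x^2, the coefficients solve the normal equations G · a = b where
  G_{ij} = <φ_i, φ_j> and b_i = <f, φ_i>, with φ_0 = 1, φ_1 = x, φ_2 = x^2.
G =
  [2, 0, 2/3]
  [0, 2/3, 0]
  [2/3, 0, 2/5],
b = (-4, 2/15, -4/3).
Solving gives a_0 = -2, a_1 = 1/5, a_2 = 0, so
  g(x) = x/5 - 2.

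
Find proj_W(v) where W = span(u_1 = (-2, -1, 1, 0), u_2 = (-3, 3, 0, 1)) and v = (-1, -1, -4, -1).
proj_W(v) = (41/105, 1/15, -16/105, -1/35)

Set up U = [u_1 | ... | u_2] ∈ R^(4×2). The projector onto W = col(U) is P = U (U^T U)^(-1) U^T.
Compute U^T U =
  [6, 3]
  [3, 19],
and U^T v = (-1, -1).
Solve U^T U · c = U^T v for the coefficients: c = (-16/105, -1/35). The projection is proj_W(v) = U c.
Check: (v - proj_W(v)) · u_1 = 0  (should be 0).
Check: (v - proj_W(v)) · u_2 = 0  (should be 0).
Result: proj_W(v) = (41/105, 1/15, -16/105, -1/35).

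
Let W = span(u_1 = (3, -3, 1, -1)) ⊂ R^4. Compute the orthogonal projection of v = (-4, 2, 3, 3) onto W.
proj_W(v) = (-27/10, 27/10, -9/10, 9/10)

Set up U = [u_1 | ... | u_1] ∈ R^(4×1). The projector onto W = col(U) is P = U (U^T U)^(-1) U^T.
Compute U^T U =
  [20],
and U^T v = (-18).
Solve U^T U · c = U^T v for the coefficients: c = (-9/10). The projection is proj_W(v) = U c.
Check: (v - proj_W(v)) · u_1 = 0  (should be 0).
Result: proj_W(v) = (-27/10, 27/10, -9/10, 9/10).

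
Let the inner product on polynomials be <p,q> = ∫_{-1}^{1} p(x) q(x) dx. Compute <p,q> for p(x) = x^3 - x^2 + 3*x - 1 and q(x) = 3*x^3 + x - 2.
<p,q> = 256/21

Expand the product: p(x)·q(x) = 3*x^6 - 3*x^5 + 10*x^4 - 6*x^3 + 5*x^2 - 7*x + 2.
∫_{-1}^{1} of each monomial x^k gives [2/(k+1) if k even, 0 if k odd]. Integrating term-by-term (or equivalently evaluating the antiderivative F(x) = 3*x^7/7 - x^6/2 + 2*x^5 - 3*x^4/2 + 5*x^3/3 - 7*x^2/2 + 2*x at the endpoints):
  F(1) − F(−1) = 25/42 − (-487/42) = 256/21.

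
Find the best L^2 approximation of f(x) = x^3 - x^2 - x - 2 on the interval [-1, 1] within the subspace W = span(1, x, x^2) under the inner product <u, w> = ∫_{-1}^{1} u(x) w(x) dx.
g(x) = -x^2 - 2*x/5 - 2

The best approximation g ∈ W is the orthogonal projection of f onto W. Writing g = a_0 + a_1 x + a_2 x^2, the coefficients solve the normal equations G · a = b where
  G_{ij} = <φ_i, φ_j> and b_i = <f, φ_i>, with φ_0 = 1, φ_1 = x, φ_2 = x^2.
G =
  [2, 0, 2/3]
  [0, 2/3, 0]
  [2/3, 0, 2/5],
b = (-14/3, -4/15, -26/15).
Solving gives a_0 = -2, a_1 = -2/5, a_2 = -1, so
  g(x) = -x^2 - 2*x/5 - 2.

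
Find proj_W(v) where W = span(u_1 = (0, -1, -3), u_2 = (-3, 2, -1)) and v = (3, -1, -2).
proj_W(v) = (291/139, -301/139, -224/139)

Set up U = [u_1 | ... | u_2] ∈ R^(3×2). The projector onto W = col(U) is P = U (U^T U)^(-1) U^T.
Compute U^T U =
  [10, 1]
  [1, 14],
and U^T v = (7, -9).
Solve U^T U · c = U^T v for the coefficients: c = (107/139, -97/139). The projection is proj_W(v) = U c.
Check: (v - proj_W(v)) · u_1 = 0  (should be 0).
Check: (v - proj_W(v)) · u_2 = 0  (should be 0).
Result: proj_W(v) = (291/139, -301/139, -224/139).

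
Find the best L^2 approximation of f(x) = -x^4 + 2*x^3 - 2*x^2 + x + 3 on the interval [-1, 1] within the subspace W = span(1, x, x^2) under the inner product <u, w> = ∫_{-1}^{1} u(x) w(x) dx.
g(x) = -20*x^2/7 + 11*x/5 + 108/35

The best approximation g ∈ W is the orthogonal projection of f onto W. Writing g = a_0 + a_1 x + a_2 x^2, the coefficients solve the normal equations G · a = b where
  G_{ij} = <φ_i, φ_j> and b_i = <f, φ_i>, with φ_0 = 1, φ_1 = x, φ_2 = x^2.
G =
  [2, 0, 2/3]
  [0, 2/3, 0]
  [2/3, 0, 2/5],
b = (64/15, 22/15, 32/35).
Solving gives a_0 = 108/35, a_1 = 11/5, a_2 = -20/7, so
  g(x) = -20*x^2/7 + 11*x/5 + 108/35.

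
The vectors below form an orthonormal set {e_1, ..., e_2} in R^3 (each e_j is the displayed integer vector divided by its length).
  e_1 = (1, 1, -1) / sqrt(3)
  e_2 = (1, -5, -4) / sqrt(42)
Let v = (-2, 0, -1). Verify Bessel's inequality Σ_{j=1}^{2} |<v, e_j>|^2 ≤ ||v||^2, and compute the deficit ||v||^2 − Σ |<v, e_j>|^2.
Σ |<v, e_j>|^2 = 3/7; ||v||^2 = 5; deficit = 32/7

Write each e_j = u_j / sqrt(<u_j, u_j>) where u_j is the displayed integer vector. Then <v, e_j> = <v, u_j> / sqrt(<u_j, u_j>), so |<v, e_j>|^2 = <v, u_j>^2 / <u_j, u_j>.
Coefficients: <v, e_1> = -1/sqrt(3), <v, e_2> = 2/sqrt(42).
Square and sum: Σ |<v, e_j>|^2 = 3/7.
Compute ||v||^2 = v·v = 5.
Deficit = 5 − 3/7 = 32/7 ≥ 0, confirming Bessel's inequality. (The deficit equals ||v − Σ <v,e_j> e_j||^2, the squared distance from v to span{e_j}.)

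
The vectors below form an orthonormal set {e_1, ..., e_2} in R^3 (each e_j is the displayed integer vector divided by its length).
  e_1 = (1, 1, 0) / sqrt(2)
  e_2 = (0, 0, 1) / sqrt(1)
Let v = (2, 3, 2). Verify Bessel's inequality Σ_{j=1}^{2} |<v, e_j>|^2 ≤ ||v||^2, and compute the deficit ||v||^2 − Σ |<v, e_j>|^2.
Σ |<v, e_j>|^2 = 33/2; ||v||^2 = 17; deficit = 1/2

Write each e_j = u_j / sqrt(<u_j, u_j>) where u_j is the displayed integer vector. Then <v, e_j> = <v, u_j> / sqrt(<u_j, u_j>), so |<v, e_j>|^2 = <v, u_j>^2 / <u_j, u_j>.
Coefficients: <v, e_1> = 5/sqrt(2), <v, e_2> = 2/sqrt(1).
Square and sum: Σ |<v, e_j>|^2 = 33/2.
Compute ||v||^2 = v·v = 17.
Deficit = 17 − 33/2 = 1/2 ≥ 0, confirming Bessel's inequality. (The deficit equals ||v − Σ <v,e_j> e_j||^2, the squared distance from v to span{e_j}.)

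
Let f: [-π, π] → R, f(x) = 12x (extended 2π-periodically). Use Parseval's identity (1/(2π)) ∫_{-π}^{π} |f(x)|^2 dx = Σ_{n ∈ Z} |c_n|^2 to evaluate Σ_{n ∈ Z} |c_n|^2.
Σ |c_n|^2 = 48π^2

Expand and integrate term by term over [-π, π]:
  ∫ (12x)^2 dx = 144·(2π^3/3); ∫ 2·12·(0)·x dx = 0 (odd integrand); ∫ 0^2 dx = 0·2π.
So (1/(2π)) ∫_{-π}^{π} (12x)^2 dx = 144π^2/3 + 0 = 48π^2.
Parseval ⇒ Σ |c_n|^2 = 48π^2.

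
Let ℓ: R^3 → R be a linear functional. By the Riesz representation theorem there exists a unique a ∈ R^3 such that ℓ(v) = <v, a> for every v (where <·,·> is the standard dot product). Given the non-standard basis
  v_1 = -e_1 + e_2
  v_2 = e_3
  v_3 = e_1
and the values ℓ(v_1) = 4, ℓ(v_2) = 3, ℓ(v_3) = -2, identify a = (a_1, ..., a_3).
a = (-2, 2, 3)

Write a = (a_1, ..., a_3) in the standard basis. For each basis vector v_i, ℓ(v_i) = <v_i, a> is a linear equation in the a_j's. Collect the n equations into a matrix system V a = ℓ, where row i of V is v_i (expressed in the standard basis). Since V is invertible (lower-triangular with 1s on the diagonal, up to permutation), solve by back-substitution:
  V =
[[-1, 1, 0],
 [0, 0, 1],
 [1, 0, 0]]
  V a = (4, 3, -2)
Solving gives a = (-2, 2, 3).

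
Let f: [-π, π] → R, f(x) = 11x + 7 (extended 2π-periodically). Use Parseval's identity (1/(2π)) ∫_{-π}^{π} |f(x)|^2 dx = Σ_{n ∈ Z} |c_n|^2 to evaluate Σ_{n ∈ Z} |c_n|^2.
Σ |c_n|^2 = 121π^2/3 + 49

Expand and integrate term by term over [-π, π]:
  ∫ (11x)^2 dx = 121·(2π^3/3); ∫ 2·11·(7)·x dx = 0 (odd integrand); ∫ 7^2 dx = 49·2π.
So (1/(2π)) ∫_{-π}^{π} (11x + 7)^2 dx = 121π^2/3 + 49 = 121π^2/3 + 49.
Parseval ⇒ Σ |c_n|^2 = 121π^2/3 + 49.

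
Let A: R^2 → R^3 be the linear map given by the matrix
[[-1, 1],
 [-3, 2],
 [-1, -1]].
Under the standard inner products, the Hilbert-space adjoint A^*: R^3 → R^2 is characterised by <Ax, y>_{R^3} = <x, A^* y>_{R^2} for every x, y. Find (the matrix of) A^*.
A^* = A^T =
[[-1, -3, -1],
 [1, 2, -1]]

For real matrices with standard dot products, the defining identity <Ax, y> = <x, A^* y> gives (Ax)^T y = x^T (A^*) y, i.e. x^T A^T y = x^T (A^*) y. Since this holds for all x, y, we must have A^* = A^T. Therefore
A^* =
[[-1, -3, -1],
 [1, 2, -1]].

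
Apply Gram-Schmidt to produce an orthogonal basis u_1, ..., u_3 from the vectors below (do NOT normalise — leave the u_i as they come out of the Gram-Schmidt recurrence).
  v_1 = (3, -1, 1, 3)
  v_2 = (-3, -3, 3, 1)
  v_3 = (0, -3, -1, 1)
Orthogonal basis:
  u_1 = (3, -1, 1, 3)
  u_2 = (-3, -3, 3, 1)
  u_3 = (0, -2, -2, 0)

Apply the Gram-Schmidt recurrence
  u_1 = v_1
  u_i = v_i − Σ_{j<i} ((v_i · u_j) / (u_j · u_j)) · u_j.

Step by step this gives:
  u_1 = (3, -1, 1, 3)
  u_2 = (-3, -3, 3, 1)
  u_3 = (0, -2, -2, 0)

Orthogonality check:
  u_2 · u_1 = 0 (should be 0)
  u_3 · u_1 = 0 (should be 0)
  u_3 · u_2 = 0 (should be 0)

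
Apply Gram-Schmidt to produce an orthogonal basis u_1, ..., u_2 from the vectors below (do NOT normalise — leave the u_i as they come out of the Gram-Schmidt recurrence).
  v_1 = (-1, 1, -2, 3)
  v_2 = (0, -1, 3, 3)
Orthogonal basis:
  u_1 = (-1, 1, -2, 3)
  u_2 = (2/15, -17/15, 49/15, 13/5)

Apply the Gram-Schmidt recurrence
  u_1 = v_1
  u_i = v_i − Σ_{j<i} ((v_i · u_j) / (u_j · u_j)) · u_j.

Step by step this gives:
  u_1 = (-1, 1, -2, 3)
  u_2 = (2/15, -17/15, 49/15, 13/5)

Orthogonality check:
  u_2 · u_1 = 0 (should be 0)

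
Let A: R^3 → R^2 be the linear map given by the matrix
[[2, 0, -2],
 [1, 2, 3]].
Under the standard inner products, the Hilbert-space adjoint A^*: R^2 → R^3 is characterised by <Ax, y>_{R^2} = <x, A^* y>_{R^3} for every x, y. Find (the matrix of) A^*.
A^* = A^T =
[[2, 1],
 [0, 2],
 [-2, 3]]

For real matrices with standard dot products, the defining identity <Ax, y> = <x, A^* y> gives (Ax)^T y = x^T (A^*) y, i.e. x^T A^T y = x^T (A^*) y. Since this holds for all x, y, we must have A^* = A^T. Therefore
A^* =
[[2, 1],
 [0, 2],
 [-2, 3]].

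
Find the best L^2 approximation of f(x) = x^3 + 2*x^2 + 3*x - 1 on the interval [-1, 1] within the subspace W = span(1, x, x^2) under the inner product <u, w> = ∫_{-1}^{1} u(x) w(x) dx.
g(x) = 2*x^2 + 18*x/5 - 1

The best approximation g ∈ W is the orthogonal projection of f onto W. Writing g = a_0 + a_1 x + a_2 x^2, the coefficients solve the normal equations G · a = b where
  G_{ij} = <φ_i, φ_j> and b_i = <f, φ_i>, with φ_0 = 1, φ_1 = x, φ_2 = x^2.
G =
  [2, 0, 2/3]
  [0, 2/3, 0]
  [2/3, 0, 2/5],
b = (-2/3, 12/5, 2/15).
Solving gives a_0 = -1, a_1 = 18/5, a_2 = 2, so
  g(x) = 2*x^2 + 18*x/5 - 1.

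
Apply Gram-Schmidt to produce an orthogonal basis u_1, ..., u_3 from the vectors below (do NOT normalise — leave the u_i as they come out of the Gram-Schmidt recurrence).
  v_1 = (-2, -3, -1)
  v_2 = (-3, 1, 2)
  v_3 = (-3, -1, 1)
Orthogonal basis:
  u_1 = (-2, -3, -1)
  u_2 = (-20/7, 17/14, 29/14)
  u_3 = (1/13, -7/65, 11/65)

Apply the Gram-Schmidt recurrence
  u_1 = v_1
  u_i = v_i − Σ_{j<i} ((v_i · u_j) / (u_j · u_j)) · u_j.

Step by step this gives:
  u_1 = (-2, -3, -1)
  u_2 = (-20/7, 17/14, 29/14)
  u_3 = (1/13, -7/65, 11/65)

Orthogonality check:
  u_2 · u_1 = 0 (should be 0)
  u_3 · u_1 = 0 (should be 0)
  u_3 · u_2 = 0 (should be 0)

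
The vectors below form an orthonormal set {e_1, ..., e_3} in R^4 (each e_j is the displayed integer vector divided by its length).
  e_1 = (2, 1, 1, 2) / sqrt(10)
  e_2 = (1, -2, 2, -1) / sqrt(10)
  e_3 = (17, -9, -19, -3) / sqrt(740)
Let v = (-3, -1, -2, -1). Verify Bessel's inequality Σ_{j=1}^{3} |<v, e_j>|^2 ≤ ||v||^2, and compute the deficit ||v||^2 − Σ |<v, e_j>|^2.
Σ |<v, e_j>|^2 = 10139/740; ||v||^2 = 15; deficit = 961/740

Write each e_j = u_j / sqrt(<u_j, u_j>) where u_j is the displayed integer vector. Then <v, e_j> = <v, u_j> / sqrt(<u_j, u_j>), so |<v, e_j>|^2 = <v, u_j>^2 / <u_j, u_j>.
Coefficients: <v, e_1> = -11/sqrt(10), <v, e_2> = -4/sqrt(10), <v, e_3> = -1/sqrt(740).
Square and sum: Σ |<v, e_j>|^2 = 10139/740.
Compute ||v||^2 = v·v = 15.
Deficit = 15 − 10139/740 = 961/740 ≥ 0, confirming Bessel's inequality. (The deficit equals ||v − Σ <v,e_j> e_j||^2, the squared distance from v to span{e_j}.)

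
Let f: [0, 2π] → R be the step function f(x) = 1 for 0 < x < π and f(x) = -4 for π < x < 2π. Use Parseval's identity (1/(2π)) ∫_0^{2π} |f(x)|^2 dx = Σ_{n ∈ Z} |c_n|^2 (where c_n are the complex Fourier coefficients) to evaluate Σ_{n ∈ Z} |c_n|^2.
Σ |c_n|^2 = 17/2

Parseval equates the L^2 energy of f (normalised by 1/(2π)) with the ℓ^2 sum of its Fourier coefficients: (1/(2π)) ∫_0^{2π} |f|^2 = Σ |c_n|^2.
Compute the left side: (1/(2π)) [∫_0^π 1^2 dx + ∫_π^{2π} (-4)^2 dx] = (1/(2π)) · (1π + 16π) = (1 + 16)/2 = 17/2.
So Σ_{n ∈ Z} |c_n|^2 = 17/2.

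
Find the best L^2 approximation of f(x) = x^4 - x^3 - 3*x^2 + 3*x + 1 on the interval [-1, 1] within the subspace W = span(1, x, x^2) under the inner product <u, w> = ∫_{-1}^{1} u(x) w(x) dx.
g(x) = -15*x^2/7 + 12*x/5 + 32/35

The best approximation g ∈ W is the orthogonal projection of f onto W. Writing g = a_0 + a_1 x + a_2 x^2, the coefficients solve the normal equations G · a = b where
  G_{ij} = <φ_i, φ_j> and b_i = <f, φ_i>, with φ_0 = 1, φ_1 = x, φ_2 = x^2.
G =
  [2, 0, 2/3]
  [0, 2/3, 0]
  [2/3, 0, 2/5],
b = (2/5, 8/5, -26/105).
Solving gives a_0 = 32/35, a_1 = 12/5, a_2 = -15/7, so
  g(x) = -15*x^2/7 + 12*x/5 + 32/35.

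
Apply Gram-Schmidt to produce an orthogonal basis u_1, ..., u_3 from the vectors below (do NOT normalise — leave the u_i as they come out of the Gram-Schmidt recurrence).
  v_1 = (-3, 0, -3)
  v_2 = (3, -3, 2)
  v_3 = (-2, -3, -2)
Orthogonal basis:
  u_1 = (-3, 0, -3)
  u_2 = (1/2, -3, -1/2)
  u_3 = (-9/19, -3/19, 9/19)

Apply the Gram-Schmidt recurrence
  u_1 = v_1
  u_i = v_i − Σ_{j<i} ((v_i · u_j) / (u_j · u_j)) · u_j.

Step by step this gives:
  u_1 = (-3, 0, -3)
  u_2 = (1/2, -3, -1/2)
  u_3 = (-9/19, -3/19, 9/19)

Orthogonality check:
  u_2 · u_1 = 0 (should be 0)
  u_3 · u_1 = 0 (should be 0)
  u_3 · u_2 = 0 (should be 0)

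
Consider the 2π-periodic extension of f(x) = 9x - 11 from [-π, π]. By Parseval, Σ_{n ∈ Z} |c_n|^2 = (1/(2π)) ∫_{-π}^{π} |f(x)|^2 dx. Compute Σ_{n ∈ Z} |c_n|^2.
Σ |c_n|^2 = 27π^2 + 121

Expand and integrate term by term over [-π, π]:
  ∫ (9x)^2 dx = 81·(2π^3/3); ∫ 2·9·(-11)·x dx = 0 (odd integrand); ∫ (-11)^2 dx = 121·2π.
So (1/(2π)) ∫_{-π}^{π} (9x - 11)^2 dx = 81π^2/3 + 121 = 27π^2 + 121.
Parseval ⇒ Σ |c_n|^2 = 27π^2 + 121.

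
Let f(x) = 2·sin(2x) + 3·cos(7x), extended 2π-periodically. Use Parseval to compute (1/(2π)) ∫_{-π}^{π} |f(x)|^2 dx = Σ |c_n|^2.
Σ |c_n|^2 = 13/2

Expand |f|^2 and use orthogonality of {sin(nx), cos(mx)} on [-π, π]:
  ∫_{-π}^{π} sin(nx)^2 dx = π, ∫ cos(mx)^2 dx = π, and cross terms integrate to 0.
So ∫_{-π}^{π} f(x)^2 dx = 2^2 · π + 3^2 · π = (4 + 9)π.
Divide by 2π: (4 + 9)/2 = 13/2.
By Parseval, this equals Σ |c_n|^2.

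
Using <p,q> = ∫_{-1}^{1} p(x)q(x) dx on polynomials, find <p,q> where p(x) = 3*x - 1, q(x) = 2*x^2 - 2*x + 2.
<p,q> = -28/3

Expand the product: p(x)·q(x) = 6*x^3 - 8*x^2 + 8*x - 2.
∫_{-1}^{1} of each monomial x^k gives [2/(k+1) if k even, 0 if k odd]. Integrating term-by-term (or equivalently evaluating the antiderivative F(x) = 3*x^4/2 - 8*x^3/3 + 4*x^2 - 2*x at the endpoints):
  F(1) − F(−1) = 5/6 − (61/6) = -28/3.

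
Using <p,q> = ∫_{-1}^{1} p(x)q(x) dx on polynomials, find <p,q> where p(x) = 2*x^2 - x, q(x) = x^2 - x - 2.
<p,q> = -6/5

Expand the product: p(x)·q(x) = 2*x^4 - 3*x^3 - 3*x^2 + 2*x.
∫_{-1}^{1} of each monomial x^k gives [2/(k+1) if k even, 0 if k odd]. Integrating term-by-term (or equivalently evaluating the antiderivative F(x) = 2*x^5/5 - 3*x^4/4 - x^3 + x^2 at the endpoints):
  F(1) − F(−1) = -7/20 − (17/20) = -6/5.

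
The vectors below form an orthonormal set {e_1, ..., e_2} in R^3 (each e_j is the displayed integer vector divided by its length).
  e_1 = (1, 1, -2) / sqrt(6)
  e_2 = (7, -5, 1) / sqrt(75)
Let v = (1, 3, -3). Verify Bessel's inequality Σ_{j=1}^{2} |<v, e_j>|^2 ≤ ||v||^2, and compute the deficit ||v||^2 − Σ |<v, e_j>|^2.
Σ |<v, e_j>|^2 = 457/25; ||v||^2 = 19; deficit = 18/25

Write each e_j = u_j / sqrt(<u_j, u_j>) where u_j is the displayed integer vector. Then <v, e_j> = <v, u_j> / sqrt(<u_j, u_j>), so |<v, e_j>|^2 = <v, u_j>^2 / <u_j, u_j>.
Coefficients: <v, e_1> = 10/sqrt(6), <v, e_2> = -11/sqrt(75).
Square and sum: Σ |<v, e_j>|^2 = 457/25.
Compute ||v||^2 = v·v = 19.
Deficit = 19 − 457/25 = 18/25 ≥ 0, confirming Bessel's inequality. (The deficit equals ||v − Σ <v,e_j> e_j||^2, the squared distance from v to span{e_j}.)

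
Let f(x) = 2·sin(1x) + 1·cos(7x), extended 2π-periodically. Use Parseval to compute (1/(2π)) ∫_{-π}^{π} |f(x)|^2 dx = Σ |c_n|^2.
Σ |c_n|^2 = 5/2

Expand |f|^2 and use orthogonality of {sin(nx), cos(mx)} on [-π, π]:
  ∫_{-π}^{π} sin(nx)^2 dx = π, ∫ cos(mx)^2 dx = π, and cross terms integrate to 0.
So ∫_{-π}^{π} f(x)^2 dx = 2^2 · π + 1^2 · π = (4 + 1)π.
Divide by 2π: (4 + 1)/2 = 5/2.
By Parseval, this equals Σ |c_n|^2.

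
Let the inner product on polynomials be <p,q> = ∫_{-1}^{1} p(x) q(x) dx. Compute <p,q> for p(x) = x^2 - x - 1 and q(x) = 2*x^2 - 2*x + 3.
<p,q> = -16/5

Expand the product: p(x)·q(x) = 2*x^4 - 4*x^3 + 3*x^2 - x - 3.
∫_{-1}^{1} of each monomial x^k gives [2/(k+1) if k even, 0 if k odd]. Integrating term-by-term (or equivalently evaluating the antiderivative F(x) = 2*x^5/5 - x^4 + x^3 - x^2/2 - 3*x at the endpoints):
  F(1) − F(−1) = -31/10 − (1/10) = -16/5.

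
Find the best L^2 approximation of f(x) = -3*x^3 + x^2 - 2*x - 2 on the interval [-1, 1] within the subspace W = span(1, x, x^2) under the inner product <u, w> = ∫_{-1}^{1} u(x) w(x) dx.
g(x) = x^2 - 19*x/5 - 2

The best approximation g ∈ W is the orthogonal projection of f onto W. Writing g = a_0 + a_1 x + a_2 x^2, the coefficients solve the normal equations G · a = b where
  G_{ij} = <φ_i, φ_j> and b_i = <f, φ_i>, with φ_0 = 1, φ_1 = x, φ_2 = x^2.
G =
  [2, 0, 2/3]
  [0, 2/3, 0]
  [2/3, 0, 2/5],
b = (-10/3, -38/15, -14/15).
Solving gives a_0 = -2, a_1 = -19/5, a_2 = 1, so
  g(x) = x^2 - 19*x/5 - 2.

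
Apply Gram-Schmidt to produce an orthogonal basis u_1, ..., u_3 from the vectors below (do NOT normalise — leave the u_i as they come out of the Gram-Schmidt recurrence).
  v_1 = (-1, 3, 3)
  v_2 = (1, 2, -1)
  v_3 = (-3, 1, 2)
Orthogonal basis:
  u_1 = (-1, 3, 3)
  u_2 = (21/19, 32/19, -25/19)
  u_3 = (-171/110, 19/55, -19/22)

Apply the Gram-Schmidt recurrence
  u_1 = v_1
  u_i = v_i − Σ_{j<i} ((v_i · u_j) / (u_j · u_j)) · u_j.

Step by step this gives:
  u_1 = (-1, 3, 3)
  u_2 = (21/19, 32/19, -25/19)
  u_3 = (-171/110, 19/55, -19/22)

Orthogonality check:
  u_2 · u_1 = 0 (should be 0)
  u_3 · u_1 = 0 (should be 0)
  u_3 · u_2 = 0 (should be 0)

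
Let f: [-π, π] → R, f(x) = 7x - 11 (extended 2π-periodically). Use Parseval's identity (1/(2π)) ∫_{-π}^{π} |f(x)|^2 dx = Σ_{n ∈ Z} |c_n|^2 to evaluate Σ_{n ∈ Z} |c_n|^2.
Σ |c_n|^2 = 49π^2/3 + 121

Expand and integrate term by term over [-π, π]:
  ∫ (7x)^2 dx = 49·(2π^3/3); ∫ 2·7·(-11)·x dx = 0 (odd integrand); ∫ (-11)^2 dx = 121·2π.
So (1/(2π)) ∫_{-π}^{π} (7x - 11)^2 dx = 49π^2/3 + 121 = 49π^2/3 + 121.
Parseval ⇒ Σ |c_n|^2 = 49π^2/3 + 121.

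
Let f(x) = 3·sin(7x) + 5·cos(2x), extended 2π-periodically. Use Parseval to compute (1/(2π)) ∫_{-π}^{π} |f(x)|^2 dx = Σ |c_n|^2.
Σ |c_n|^2 = 17

Expand |f|^2 and use orthogonality of {sin(nx), cos(mx)} on [-π, π]:
  ∫_{-π}^{π} sin(nx)^2 dx = π, ∫ cos(mx)^2 dx = π, and cross terms integrate to 0.
So ∫_{-π}^{π} f(x)^2 dx = 3^2 · π + 5^2 · π = (9 + 25)π.
Divide by 2π: (9 + 25)/2 = 17.
By Parseval, this equals Σ |c_n|^2.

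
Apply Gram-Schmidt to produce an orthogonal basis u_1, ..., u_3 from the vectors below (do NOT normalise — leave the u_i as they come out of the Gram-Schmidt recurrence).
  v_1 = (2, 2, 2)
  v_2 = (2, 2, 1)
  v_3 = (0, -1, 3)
Orthogonal basis:
  u_1 = (2, 2, 2)
  u_2 = (1/3, 1/3, -2/3)
  u_3 = (1/2, -1/2, 0)

Apply the Gram-Schmidt recurrence
  u_1 = v_1
  u_i = v_i − Σ_{j<i} ((v_i · u_j) / (u_j · u_j)) · u_j.

Step by step this gives:
  u_1 = (2, 2, 2)
  u_2 = (1/3, 1/3, -2/3)
  u_3 = (1/2, -1/2, 0)

Orthogonality check:
  u_2 · u_1 = 0 (should be 0)
  u_3 · u_1 = 0 (should be 0)
  u_3 · u_2 = 0 (should be 0)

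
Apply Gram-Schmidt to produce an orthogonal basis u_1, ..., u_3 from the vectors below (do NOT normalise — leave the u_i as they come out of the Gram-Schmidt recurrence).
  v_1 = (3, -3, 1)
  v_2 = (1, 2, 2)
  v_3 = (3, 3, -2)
Orthogonal basis:
  u_1 = (3, -3, 1)
  u_2 = (22/19, 35/19, 39/19)
  u_3 = (228/85, 57/34, -513/170)

Apply the Gram-Schmidt recurrence
  u_1 = v_1
  u_i = v_i − Σ_{j<i} ((v_i · u_j) / (u_j · u_j)) · u_j.

Step by step this gives:
  u_1 = (3, -3, 1)
  u_2 = (22/19, 35/19, 39/19)
  u_3 = (228/85, 57/34, -513/170)

Orthogonality check:
  u_2 · u_1 = 0 (should be 0)
  u_3 · u_1 = 0 (should be 0)
  u_3 · u_2 = 0 (should be 0)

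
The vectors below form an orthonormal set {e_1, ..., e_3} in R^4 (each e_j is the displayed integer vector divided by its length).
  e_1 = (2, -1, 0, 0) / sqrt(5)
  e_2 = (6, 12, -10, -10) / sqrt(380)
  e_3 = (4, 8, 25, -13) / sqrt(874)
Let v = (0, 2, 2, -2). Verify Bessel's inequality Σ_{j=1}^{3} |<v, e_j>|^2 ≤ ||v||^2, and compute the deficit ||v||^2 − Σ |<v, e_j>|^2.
Σ |<v, e_j>|^2 = 12; ||v||^2 = 12; deficit = 0

Write each e_j = u_j / sqrt(<u_j, u_j>) where u_j is the displayed integer vector. Then <v, e_j> = <v, u_j> / sqrt(<u_j, u_j>), so |<v, e_j>|^2 = <v, u_j>^2 / <u_j, u_j>.
Coefficients: <v, e_1> = -2/sqrt(5), <v, e_2> = 24/sqrt(380), <v, e_3> = 92/sqrt(874).
Square and sum: Σ |<v, e_j>|^2 = 12.
Compute ||v||^2 = v·v = 12.
Deficit = 12 − 12 = 0 ≥ 0, confirming Bessel's inequality. (The deficit equals ||v − Σ <v,e_j> e_j||^2, the squared distance from v to span{e_j}.)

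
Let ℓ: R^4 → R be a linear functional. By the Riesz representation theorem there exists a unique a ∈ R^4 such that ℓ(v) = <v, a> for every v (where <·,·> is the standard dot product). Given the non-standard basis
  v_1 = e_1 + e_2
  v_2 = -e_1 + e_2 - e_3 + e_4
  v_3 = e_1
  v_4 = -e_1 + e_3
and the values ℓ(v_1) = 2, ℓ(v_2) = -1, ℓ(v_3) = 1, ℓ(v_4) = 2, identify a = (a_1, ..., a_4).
a = (1, 1, 3, 2)

Write a = (a_1, ..., a_4) in the standard basis. For each basis vector v_i, ℓ(v_i) = <v_i, a> is a linear equation in the a_j's. Collect the n equations into a matrix system V a = ℓ, where row i of V is v_i (expressed in the standard basis). Since V is invertible (lower-triangular with 1s on the diagonal, up to permutation), solve by back-substitution:
  V =
[[1, 1, 0, 0],
 [-1, 1, -1, 1],
 [1, 0, 0, 0],
 [-1, 0, 1, 0]]
  V a = (2, -1, 1, 2)
Solving gives a = (1, 1, 3, 2).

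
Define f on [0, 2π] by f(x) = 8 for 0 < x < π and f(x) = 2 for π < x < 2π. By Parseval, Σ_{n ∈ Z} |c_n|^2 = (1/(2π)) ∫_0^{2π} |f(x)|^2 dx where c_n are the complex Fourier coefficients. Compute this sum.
Σ |c_n|^2 = 34

Parseval equates the L^2 energy of f (normalised by 1/(2π)) with the ℓ^2 sum of its Fourier coefficients: (1/(2π)) ∫_0^{2π} |f|^2 = Σ |c_n|^2.
Compute the left side: (1/(2π)) [∫_0^π 8^2 dx + ∫_π^{2π} 2^2 dx] = (1/(2π)) · (64π + 4π) = (64 + 4)/2 = 34.
So Σ_{n ∈ Z} |c_n|^2 = 34.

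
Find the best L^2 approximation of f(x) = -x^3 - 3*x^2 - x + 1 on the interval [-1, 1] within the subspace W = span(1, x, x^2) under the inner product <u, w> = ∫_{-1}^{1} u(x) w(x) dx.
g(x) = -3*x^2 - 8*x/5 + 1

The best approximation g ∈ W is the orthogonal projection of f onto W. Writing g = a_0 + a_1 x + a_2 x^2, the coefficients solve the normal equations G · a = b where
  G_{ij} = <φ_i, φ_j> and b_i = <f, φ_i>, with φ_0 = 1, φ_1 = x, φ_2 = x^2.
G =
  [2, 0, 2/3]
  [0, 2/3, 0]
  [2/3, 0, 2/5],
b = (0, -16/15, -8/15).
Solving gives a_0 = 1, a_1 = -8/5, a_2 = -3, so
  g(x) = -3*x^2 - 8*x/5 + 1.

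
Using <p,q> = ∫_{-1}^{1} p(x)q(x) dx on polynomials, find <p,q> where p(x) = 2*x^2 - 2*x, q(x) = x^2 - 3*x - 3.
<p,q> = 4/5

Expand the product: p(x)·q(x) = 2*x^4 - 8*x^3 + 6*x.
∫_{-1}^{1} of each monomial x^k gives [2/(k+1) if k even, 0 if k odd]. Integrating term-by-term (or equivalently evaluating the antiderivative F(x) = 2*x^5/5 - 2*x^4 + 3*x^2 at the endpoints):
  F(1) − F(−1) = 7/5 − (3/5) = 4/5.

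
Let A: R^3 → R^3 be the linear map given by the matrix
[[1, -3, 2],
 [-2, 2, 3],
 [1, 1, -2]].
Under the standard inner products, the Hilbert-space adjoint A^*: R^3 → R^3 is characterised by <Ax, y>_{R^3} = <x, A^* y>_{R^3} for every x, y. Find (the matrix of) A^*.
A^* = A^T =
[[1, -2, 1],
 [-3, 2, 1],
 [2, 3, -2]]

For real matrices with standard dot products, the defining identity <Ax, y> = <x, A^* y> gives (Ax)^T y = x^T (A^*) y, i.e. x^T A^T y = x^T (A^*) y. Since this holds for all x, y, we must have A^* = A^T. Therefore
A^* =
[[1, -2, 1],
 [-3, 2, 1],
 [2, 3, -2]].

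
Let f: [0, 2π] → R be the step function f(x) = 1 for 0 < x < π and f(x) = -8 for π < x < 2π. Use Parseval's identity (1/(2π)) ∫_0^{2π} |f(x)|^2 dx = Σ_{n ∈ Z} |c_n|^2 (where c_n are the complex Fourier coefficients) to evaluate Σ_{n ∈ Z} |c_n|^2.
Σ |c_n|^2 = 65/2

Parseval equates the L^2 energy of f (normalised by 1/(2π)) with the ℓ^2 sum of its Fourier coefficients: (1/(2π)) ∫_0^{2π} |f|^2 = Σ |c_n|^2.
Compute the left side: (1/(2π)) [∫_0^π 1^2 dx + ∫_π^{2π} (-8)^2 dx] = (1/(2π)) · (1π + 64π) = (1 + 64)/2 = 65/2.
So Σ_{n ∈ Z} |c_n|^2 = 65/2.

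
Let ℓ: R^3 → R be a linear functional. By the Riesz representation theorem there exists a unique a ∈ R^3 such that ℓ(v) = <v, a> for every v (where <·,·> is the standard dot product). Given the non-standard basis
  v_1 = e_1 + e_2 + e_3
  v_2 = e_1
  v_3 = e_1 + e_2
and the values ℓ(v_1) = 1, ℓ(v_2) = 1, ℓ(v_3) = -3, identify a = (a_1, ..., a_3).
a = (1, -4, 4)

Write a = (a_1, ..., a_3) in the standard basis. For each basis vector v_i, ℓ(v_i) = <v_i, a> is a linear equation in the a_j's. Collect the n equations into a matrix system V a = ℓ, where row i of V is v_i (expressed in the standard basis). Since V is invertible (lower-triangular with 1s on the diagonal, up to permutation), solve by back-substitution:
  V =
[[1, 1, 1],
 [1, 0, 0],
 [1, 1, 0]]
  V a = (1, 1, -3)
Solving gives a = (1, -4, 4).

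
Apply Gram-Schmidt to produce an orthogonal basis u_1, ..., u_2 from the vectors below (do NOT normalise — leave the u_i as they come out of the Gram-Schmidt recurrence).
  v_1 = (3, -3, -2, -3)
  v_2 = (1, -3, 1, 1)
Orthogonal basis:
  u_1 = (3, -3, -2, -3)
  u_2 = (10/31, -72/31, 45/31, 52/31)

Apply the Gram-Schmidt recurrence
  u_1 = v_1
  u_i = v_i − Σ_{j<i} ((v_i · u_j) / (u_j · u_j)) · u_j.

Step by step this gives:
  u_1 = (3, -3, -2, -3)
  u_2 = (10/31, -72/31, 45/31, 52/31)

Orthogonality check:
  u_2 · u_1 = 0 (should be 0)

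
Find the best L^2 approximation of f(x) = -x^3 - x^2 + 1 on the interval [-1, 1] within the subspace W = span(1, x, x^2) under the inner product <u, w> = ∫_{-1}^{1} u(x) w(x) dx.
g(x) = -x^2 - 3*x/5 + 1

The best approximation g ∈ W is the orthogonal projection of f onto W. Writing g = a_0 + a_1 x + a_2 x^2, the coefficients solve the normal equations G · a = b where
  G_{ij} = <φ_i, φ_j> and b_i = <f, φ_i>, with φ_0 = 1, φ_1 = x, φ_2 = x^2.
G =
  [2, 0, 2/3]
  [0, 2/3, 0]
  [2/3, 0, 2/5],
b = (4/3, -2/5, 4/15).
Solving gives a_0 = 1, a_1 = -3/5, a_2 = -1, so
  g(x) = -x^2 - 3*x/5 + 1.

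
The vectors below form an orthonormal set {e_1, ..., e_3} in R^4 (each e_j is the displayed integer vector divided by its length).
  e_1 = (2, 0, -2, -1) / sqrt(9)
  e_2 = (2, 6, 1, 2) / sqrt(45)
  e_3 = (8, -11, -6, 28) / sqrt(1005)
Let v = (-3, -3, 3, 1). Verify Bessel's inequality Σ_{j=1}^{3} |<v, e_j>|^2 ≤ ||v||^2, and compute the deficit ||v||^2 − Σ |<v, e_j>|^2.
Σ |<v, e_j>|^2 = 5459/201; ||v||^2 = 28; deficit = 169/201

Write each e_j = u_j / sqrt(<u_j, u_j>) where u_j is the displayed integer vector. Then <v, e_j> = <v, u_j> / sqrt(<u_j, u_j>), so |<v, e_j>|^2 = <v, u_j>^2 / <u_j, u_j>.
Coefficients: <v, e_1> = -13/sqrt(9), <v, e_2> = -19/sqrt(45), <v, e_3> = 19/sqrt(1005).
Square and sum: Σ |<v, e_j>|^2 = 5459/201.
Compute ||v||^2 = v·v = 28.
Deficit = 28 − 5459/201 = 169/201 ≥ 0, confirming Bessel's inequality. (The deficit equals ||v − Σ <v,e_j> e_j||^2, the squared distance from v to span{e_j}.)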